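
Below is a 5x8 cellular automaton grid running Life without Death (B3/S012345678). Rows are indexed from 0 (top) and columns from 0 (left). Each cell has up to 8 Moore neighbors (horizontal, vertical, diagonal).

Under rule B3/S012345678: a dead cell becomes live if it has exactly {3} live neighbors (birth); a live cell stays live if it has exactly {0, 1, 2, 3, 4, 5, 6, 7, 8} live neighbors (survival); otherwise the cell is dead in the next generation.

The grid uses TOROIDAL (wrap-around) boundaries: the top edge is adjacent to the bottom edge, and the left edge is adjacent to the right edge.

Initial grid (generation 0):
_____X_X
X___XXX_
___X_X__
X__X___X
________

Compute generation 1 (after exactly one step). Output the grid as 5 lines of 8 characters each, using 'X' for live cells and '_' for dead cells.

Answer: ____XX_X
X___XXXX
X__X_X__
X__XX__X
X_____XX

Derivation:
Simulating step by step:
Generation 0 (given above): 11 live cells
Generation 1: 18 live cells
(generation 1 grid is the final answer)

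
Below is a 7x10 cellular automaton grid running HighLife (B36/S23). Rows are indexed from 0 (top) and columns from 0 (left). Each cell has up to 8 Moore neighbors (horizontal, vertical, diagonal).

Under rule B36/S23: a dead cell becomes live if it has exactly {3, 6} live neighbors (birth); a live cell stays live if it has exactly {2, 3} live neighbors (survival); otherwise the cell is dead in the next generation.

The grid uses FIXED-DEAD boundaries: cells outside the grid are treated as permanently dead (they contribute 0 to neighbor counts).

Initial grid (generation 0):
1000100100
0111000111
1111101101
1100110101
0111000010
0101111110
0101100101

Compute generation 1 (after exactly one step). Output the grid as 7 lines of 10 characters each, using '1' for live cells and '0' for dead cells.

Answer: 0111000100
0000010001
0000000001
0001010101
0000100001
1100011001
0001000100

Derivation:
Simulating step by step:
Generation 0 (given above): 39 live cells
Generation 1: 20 live cells
(generation 1 grid is the final answer)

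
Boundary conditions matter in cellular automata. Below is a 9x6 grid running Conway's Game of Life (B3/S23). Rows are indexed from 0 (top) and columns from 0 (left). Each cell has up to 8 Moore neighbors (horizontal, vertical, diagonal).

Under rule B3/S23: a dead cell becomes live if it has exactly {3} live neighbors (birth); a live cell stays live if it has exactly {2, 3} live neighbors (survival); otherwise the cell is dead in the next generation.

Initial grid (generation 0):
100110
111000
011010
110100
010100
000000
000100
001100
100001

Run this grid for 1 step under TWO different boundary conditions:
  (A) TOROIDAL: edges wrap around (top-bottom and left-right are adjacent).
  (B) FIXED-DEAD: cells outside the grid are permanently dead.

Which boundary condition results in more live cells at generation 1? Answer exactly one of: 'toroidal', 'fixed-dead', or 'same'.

Under TOROIDAL boundary, generation 1:
001110
100010
000001
100110
110000
001000
001100
001110
111001
Population = 21

Under FIXED-DEAD boundary, generation 1:
101100
100010
000000
100110
110000
001000
001100
001110
000000
Population = 16

Comparison: toroidal=21, fixed-dead=16 -> toroidal

Answer: toroidal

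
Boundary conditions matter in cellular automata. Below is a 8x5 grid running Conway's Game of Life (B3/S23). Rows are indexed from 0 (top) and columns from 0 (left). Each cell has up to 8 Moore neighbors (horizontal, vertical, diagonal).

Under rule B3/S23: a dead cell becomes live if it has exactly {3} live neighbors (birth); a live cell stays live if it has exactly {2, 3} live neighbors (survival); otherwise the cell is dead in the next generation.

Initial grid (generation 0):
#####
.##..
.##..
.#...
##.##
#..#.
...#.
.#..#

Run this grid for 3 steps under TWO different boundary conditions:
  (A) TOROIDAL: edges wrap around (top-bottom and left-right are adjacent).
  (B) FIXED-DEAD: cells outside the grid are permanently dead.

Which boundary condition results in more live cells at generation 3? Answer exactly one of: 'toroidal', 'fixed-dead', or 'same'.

Answer: fixed-dead

Derivation:
Under TOROIDAL boundary, generation 3:
..#..
##...
..#..
#....
.#...
##.#.
.....
..##.
Population = 11

Under FIXED-DEAD boundary, generation 3:
.....
.....
.###.
#...#
....#
#....
.####
...##
Population = 13

Comparison: toroidal=11, fixed-dead=13 -> fixed-dead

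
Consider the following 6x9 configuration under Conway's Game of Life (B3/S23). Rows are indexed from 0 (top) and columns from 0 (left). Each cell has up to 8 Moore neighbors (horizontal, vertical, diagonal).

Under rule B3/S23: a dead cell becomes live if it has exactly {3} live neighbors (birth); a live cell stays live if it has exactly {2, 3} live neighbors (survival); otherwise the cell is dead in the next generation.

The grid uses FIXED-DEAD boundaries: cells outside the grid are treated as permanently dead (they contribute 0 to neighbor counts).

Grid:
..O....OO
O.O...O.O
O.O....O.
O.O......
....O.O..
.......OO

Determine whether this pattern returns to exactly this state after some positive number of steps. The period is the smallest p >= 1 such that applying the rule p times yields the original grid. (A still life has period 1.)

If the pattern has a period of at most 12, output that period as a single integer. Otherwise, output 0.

Simulating and comparing each generation to the original:
Gen 0 (original, given above): 16 live cells
Gen 1: 14 live cells, differs from original
Gen 2: 11 live cells, differs from original
Gen 3: 10 live cells, differs from original
Gen 4: 8 live cells, differs from original
Gen 5: 7 live cells, differs from original
Gen 6: 5 live cells, differs from original
Gen 7: 5 live cells, differs from original
Gen 8: 5 live cells, differs from original
Gen 9: 5 live cells, differs from original
Gen 10: 5 live cells, differs from original
Gen 11: 5 live cells, differs from original
Gen 12: 5 live cells, differs from original
No period found within 12 steps.

Answer: 0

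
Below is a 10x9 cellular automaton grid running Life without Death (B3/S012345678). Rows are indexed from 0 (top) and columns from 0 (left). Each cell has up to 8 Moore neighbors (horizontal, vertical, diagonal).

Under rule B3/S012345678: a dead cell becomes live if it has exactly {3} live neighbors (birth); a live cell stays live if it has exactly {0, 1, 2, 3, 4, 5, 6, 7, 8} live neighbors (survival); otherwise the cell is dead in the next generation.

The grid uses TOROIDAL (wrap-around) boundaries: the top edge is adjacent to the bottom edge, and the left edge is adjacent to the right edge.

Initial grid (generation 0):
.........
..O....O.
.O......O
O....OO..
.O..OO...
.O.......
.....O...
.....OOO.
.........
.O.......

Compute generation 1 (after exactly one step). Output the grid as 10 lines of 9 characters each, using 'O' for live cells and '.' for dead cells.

Simulating step by step:
Generation 0 (given above): 16 live cells
Generation 1: 26 live cells
(generation 1 grid is the final answer)

Answer: .........
..O....O.
OO....OOO
OO..OOO..
OO..OOO..
.O..OO...
.....O...
.....OOO.
......O..
.O.......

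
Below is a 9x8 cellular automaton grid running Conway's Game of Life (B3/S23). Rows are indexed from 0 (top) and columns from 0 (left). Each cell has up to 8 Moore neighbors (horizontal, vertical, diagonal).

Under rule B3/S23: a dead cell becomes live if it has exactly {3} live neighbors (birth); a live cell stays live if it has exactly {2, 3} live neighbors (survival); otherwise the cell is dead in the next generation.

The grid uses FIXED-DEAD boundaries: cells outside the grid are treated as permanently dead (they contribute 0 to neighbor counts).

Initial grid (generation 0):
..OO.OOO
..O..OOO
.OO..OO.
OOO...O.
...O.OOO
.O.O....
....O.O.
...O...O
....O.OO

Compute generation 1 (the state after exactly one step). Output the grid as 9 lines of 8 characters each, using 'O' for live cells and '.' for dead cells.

Simulating step by step:
Generation 0 (given above): 30 live cells
Generation 1: 27 live cells
(generation 1 grid is the final answer)

Answer: ..OOOO.O
........
O..O....
O..OO...
O..OOOOO
..OO...O
..OOO...
...OO..O
......OO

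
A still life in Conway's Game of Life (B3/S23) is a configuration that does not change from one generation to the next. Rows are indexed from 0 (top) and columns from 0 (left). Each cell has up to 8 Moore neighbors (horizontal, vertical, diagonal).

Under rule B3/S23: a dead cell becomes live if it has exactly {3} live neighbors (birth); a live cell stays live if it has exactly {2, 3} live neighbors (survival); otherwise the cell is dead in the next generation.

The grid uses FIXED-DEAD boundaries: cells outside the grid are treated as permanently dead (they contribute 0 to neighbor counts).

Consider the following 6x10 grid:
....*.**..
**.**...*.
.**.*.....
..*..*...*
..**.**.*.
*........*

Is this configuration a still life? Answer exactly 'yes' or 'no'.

Answer: no

Derivation:
Compute generation 1 and compare to generation 0 (given above):
Generation 1:
...***.*..
**..*..*..
*...**....
.....**...
.******.**
..........
Cell (0,3) differs: gen0=0 vs gen1=1 -> NOT a still life.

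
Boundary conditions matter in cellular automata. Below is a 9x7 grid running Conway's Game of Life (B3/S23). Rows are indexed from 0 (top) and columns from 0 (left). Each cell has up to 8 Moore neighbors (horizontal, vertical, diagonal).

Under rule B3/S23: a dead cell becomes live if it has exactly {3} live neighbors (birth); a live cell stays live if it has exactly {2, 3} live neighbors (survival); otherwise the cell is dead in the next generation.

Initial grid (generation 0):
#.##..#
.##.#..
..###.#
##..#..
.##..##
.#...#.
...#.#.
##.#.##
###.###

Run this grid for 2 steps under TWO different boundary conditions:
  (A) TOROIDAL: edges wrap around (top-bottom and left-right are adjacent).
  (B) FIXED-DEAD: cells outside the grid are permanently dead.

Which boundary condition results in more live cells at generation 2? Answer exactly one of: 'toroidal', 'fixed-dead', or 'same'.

Answer: fixed-dead

Derivation:
Under TOROIDAL boundary, generation 2:
.......
.....#.
...##..
....#..
##.##.#
###....
###.#.#
.......
.......
Population = 17

Under FIXED-DEAD boundary, generation 2:
...#...
....#..
...##..
.#..#.#
.#.##.#
###....
###.#..
#..#.#.
.####..
Population = 25

Comparison: toroidal=17, fixed-dead=25 -> fixed-dead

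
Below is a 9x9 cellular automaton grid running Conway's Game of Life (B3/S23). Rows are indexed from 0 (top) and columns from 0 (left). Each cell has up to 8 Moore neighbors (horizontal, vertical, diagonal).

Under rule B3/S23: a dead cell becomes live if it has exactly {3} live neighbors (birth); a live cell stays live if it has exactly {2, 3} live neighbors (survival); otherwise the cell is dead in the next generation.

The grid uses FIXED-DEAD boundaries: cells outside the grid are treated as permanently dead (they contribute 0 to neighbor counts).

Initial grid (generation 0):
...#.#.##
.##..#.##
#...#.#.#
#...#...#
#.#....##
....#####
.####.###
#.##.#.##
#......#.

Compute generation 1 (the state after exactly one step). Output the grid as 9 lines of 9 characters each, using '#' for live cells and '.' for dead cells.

Answer: ..#.#..##
.###.#...
#..##.#.#
#..#.#..#
.#.##....
....#....
.#.......
#....#...
.#....###

Derivation:
Simulating step by step:
Generation 0 (given above): 40 live cells
Generation 1: 28 live cells
(generation 1 grid is the final answer)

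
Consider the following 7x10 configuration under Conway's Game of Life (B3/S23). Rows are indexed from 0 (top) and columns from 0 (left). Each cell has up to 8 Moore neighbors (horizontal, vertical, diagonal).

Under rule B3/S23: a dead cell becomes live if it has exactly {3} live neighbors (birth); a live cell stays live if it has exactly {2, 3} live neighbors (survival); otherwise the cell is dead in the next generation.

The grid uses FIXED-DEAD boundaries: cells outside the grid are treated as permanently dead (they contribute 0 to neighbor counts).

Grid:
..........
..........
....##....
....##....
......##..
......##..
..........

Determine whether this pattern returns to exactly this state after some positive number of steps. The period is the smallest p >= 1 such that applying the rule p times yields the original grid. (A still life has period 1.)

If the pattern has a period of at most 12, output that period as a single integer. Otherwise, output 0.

Answer: 2

Derivation:
Simulating and comparing each generation to the original:
Gen 0 (original, given above): 8 live cells
Gen 1: 6 live cells, differs from original
Gen 2: 8 live cells, MATCHES original -> period = 2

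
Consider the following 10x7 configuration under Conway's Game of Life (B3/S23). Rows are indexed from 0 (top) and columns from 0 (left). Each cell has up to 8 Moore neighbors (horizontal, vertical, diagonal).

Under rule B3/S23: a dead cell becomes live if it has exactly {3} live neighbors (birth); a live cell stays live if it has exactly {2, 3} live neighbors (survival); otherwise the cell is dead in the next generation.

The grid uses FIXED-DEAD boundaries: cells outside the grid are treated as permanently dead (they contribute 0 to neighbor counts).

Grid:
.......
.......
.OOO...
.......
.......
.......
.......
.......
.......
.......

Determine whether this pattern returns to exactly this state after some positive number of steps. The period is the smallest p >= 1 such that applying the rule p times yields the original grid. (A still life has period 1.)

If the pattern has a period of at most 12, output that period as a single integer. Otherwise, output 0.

Answer: 2

Derivation:
Simulating and comparing each generation to the original:
Gen 0 (original, given above): 3 live cells
Gen 1: 3 live cells, differs from original
Gen 2: 3 live cells, MATCHES original -> period = 2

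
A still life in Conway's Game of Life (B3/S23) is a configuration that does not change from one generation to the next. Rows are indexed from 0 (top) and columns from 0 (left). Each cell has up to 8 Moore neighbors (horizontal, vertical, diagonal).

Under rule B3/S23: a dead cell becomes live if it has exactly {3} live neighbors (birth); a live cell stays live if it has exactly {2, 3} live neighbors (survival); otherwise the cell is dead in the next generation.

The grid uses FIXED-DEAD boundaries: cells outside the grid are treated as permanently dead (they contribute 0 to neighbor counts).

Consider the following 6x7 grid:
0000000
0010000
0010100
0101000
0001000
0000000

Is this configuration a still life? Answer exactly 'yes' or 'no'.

Compute generation 1 and compare to generation 0 (given above):
Generation 1:
0000000
0001000
0110000
0001100
0010000
0000000
Cell (1,2) differs: gen0=1 vs gen1=0 -> NOT a still life.

Answer: no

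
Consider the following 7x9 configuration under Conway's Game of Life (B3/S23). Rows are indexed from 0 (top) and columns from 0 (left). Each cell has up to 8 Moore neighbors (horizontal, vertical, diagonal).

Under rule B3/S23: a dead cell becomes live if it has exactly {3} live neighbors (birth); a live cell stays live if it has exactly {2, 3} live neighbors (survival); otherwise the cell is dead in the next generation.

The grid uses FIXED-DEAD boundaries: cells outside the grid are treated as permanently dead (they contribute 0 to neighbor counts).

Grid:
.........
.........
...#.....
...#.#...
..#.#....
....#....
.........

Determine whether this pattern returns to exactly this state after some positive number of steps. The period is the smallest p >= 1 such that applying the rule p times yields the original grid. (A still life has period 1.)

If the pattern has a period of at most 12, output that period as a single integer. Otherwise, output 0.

Answer: 2

Derivation:
Simulating and comparing each generation to the original:
Gen 0 (original, given above): 6 live cells
Gen 1: 6 live cells, differs from original
Gen 2: 6 live cells, MATCHES original -> period = 2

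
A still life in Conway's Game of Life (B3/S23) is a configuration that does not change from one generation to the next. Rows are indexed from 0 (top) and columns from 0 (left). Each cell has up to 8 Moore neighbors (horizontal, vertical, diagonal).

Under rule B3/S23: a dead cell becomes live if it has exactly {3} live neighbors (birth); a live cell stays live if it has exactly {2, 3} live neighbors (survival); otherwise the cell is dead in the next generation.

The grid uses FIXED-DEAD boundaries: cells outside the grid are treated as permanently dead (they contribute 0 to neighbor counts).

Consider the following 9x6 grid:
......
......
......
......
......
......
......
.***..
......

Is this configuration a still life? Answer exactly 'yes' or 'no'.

Answer: no

Derivation:
Compute generation 1 and compare to generation 0 (given above):
Generation 1:
......
......
......
......
......
......
..*...
..*...
..*...
Cell (6,2) differs: gen0=0 vs gen1=1 -> NOT a still life.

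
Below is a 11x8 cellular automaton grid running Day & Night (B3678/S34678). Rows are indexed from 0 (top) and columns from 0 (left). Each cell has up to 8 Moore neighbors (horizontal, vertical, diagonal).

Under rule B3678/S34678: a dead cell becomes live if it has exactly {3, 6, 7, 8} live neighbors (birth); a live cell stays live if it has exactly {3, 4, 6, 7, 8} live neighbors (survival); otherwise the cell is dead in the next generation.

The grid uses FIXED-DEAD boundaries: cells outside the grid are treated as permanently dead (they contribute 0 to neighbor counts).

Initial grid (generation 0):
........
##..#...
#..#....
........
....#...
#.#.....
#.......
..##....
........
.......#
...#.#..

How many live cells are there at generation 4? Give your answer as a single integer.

Simulating step by step:
Generation 0 (given above): 14 live cells
Generation 1: 4 live cells
........
........
.#......
........
........
.#......
..##....
........
........
........
........
Generation 2: 1 live cells
........
........
........
........
........
..#.....
........
........
........
........
........
Generation 3: 0 live cells
........
........
........
........
........
........
........
........
........
........
........
Generation 4: 0 live cells
........
........
........
........
........
........
........
........
........
........
........
Population at generation 4: 0

Answer: 0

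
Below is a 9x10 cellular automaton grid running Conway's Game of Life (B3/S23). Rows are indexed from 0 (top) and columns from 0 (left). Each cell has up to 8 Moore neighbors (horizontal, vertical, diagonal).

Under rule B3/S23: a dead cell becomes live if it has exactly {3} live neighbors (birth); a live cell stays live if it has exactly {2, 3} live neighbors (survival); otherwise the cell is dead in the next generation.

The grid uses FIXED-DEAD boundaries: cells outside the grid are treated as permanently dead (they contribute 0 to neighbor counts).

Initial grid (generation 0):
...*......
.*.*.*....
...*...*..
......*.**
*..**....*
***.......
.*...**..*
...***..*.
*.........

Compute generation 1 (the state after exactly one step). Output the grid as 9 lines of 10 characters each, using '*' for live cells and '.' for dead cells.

Simulating step by step:
Generation 0 (given above): 25 live cells
Generation 1: 32 live cells
(generation 1 grid is the final answer)

Answer: ..*.*.....
...*......
..*.*.***.
...**..***
*.**....**
*.****....
**.*.**...
....***...
....*.....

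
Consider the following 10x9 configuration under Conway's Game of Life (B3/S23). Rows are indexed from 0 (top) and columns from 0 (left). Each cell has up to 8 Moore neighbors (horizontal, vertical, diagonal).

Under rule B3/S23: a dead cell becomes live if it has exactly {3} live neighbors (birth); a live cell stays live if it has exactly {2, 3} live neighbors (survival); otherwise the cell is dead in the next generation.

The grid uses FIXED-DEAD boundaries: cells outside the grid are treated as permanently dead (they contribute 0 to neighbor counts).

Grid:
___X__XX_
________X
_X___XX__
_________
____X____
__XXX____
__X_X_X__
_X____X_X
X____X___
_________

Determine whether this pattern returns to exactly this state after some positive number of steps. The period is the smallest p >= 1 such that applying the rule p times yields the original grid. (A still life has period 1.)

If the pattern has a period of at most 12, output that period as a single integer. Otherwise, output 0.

Answer: 0

Derivation:
Simulating and comparing each generation to the original:
Gen 0 (original, given above): 19 live cells
Gen 1: 13 live cells, differs from original
Gen 2: 16 live cells, differs from original
Gen 3: 12 live cells, differs from original
Gen 4: 14 live cells, differs from original
Gen 5: 9 live cells, differs from original
Gen 6: 7 live cells, differs from original
Gen 7: 6 live cells, differs from original
Gen 8: 6 live cells, differs from original
Gen 9: 7 live cells, differs from original
Gen 10: 8 live cells, differs from original
Gen 11: 9 live cells, differs from original
Gen 12: 11 live cells, differs from original
No period found within 12 steps.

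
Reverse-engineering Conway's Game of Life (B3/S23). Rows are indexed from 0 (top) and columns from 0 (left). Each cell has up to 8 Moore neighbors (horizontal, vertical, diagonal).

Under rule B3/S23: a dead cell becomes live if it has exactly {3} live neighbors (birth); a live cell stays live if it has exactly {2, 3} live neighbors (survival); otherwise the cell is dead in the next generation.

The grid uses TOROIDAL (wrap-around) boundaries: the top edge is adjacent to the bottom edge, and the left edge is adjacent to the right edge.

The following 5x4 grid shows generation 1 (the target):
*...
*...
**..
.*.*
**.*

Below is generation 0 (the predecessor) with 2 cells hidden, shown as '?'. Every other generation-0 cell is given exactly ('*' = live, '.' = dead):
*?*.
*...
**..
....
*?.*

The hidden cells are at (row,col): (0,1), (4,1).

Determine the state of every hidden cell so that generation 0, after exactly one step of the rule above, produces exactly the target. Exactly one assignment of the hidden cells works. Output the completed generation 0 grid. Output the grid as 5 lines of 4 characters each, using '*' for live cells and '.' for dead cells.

Hidden generation-0 cells (in order): (0,1), (4,1).
A hidden cell only influences target cells in its own 3x3 neighborhood. Try each of the 2^2 = 4 assignments, step the completed generation 0 forward once under B3/S23, and compare with the target:
  (0,1)=. (4,1)=. -> step reproduces the target at every cell -> ACCEPT
  (0,1)=. (4,1)=* -> step gives (0,0)='.' but target has '*' -> reject
  (0,1)=* (4,1)=. -> step gives (0,0)='.' but target has '*' -> reject
  (0,1)=* (4,1)=* -> step gives (0,0)='.' but target has '*' -> reject
Unique solution: (0,1)=dead, (4,1)=dead.
Check: live-neighbor counts of every cell in the completed generation 0:
3415
3524
2212
4323
2323
Applying B3/S23 to generation 0 with these counts gives:
*...
*...
**..
.*.*
**.*
which matches the target exactly.

Answer: *.*.
*...
**..
....
*..*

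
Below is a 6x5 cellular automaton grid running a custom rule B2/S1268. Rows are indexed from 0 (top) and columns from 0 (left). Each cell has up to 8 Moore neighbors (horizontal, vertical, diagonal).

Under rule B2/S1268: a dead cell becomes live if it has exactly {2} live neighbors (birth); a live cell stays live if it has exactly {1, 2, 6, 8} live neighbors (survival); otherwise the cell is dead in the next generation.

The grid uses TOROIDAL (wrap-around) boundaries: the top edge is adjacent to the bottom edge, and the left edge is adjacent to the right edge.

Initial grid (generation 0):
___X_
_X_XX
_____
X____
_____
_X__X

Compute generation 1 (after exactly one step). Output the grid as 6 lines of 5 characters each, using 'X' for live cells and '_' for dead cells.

Answer: _X___
X__XX
_XXX_
_____
_X__X
X_XXX

Derivation:
Simulating step by step:
Generation 0 (given above): 7 live cells
Generation 1: 13 live cells
(generation 1 grid is the final answer)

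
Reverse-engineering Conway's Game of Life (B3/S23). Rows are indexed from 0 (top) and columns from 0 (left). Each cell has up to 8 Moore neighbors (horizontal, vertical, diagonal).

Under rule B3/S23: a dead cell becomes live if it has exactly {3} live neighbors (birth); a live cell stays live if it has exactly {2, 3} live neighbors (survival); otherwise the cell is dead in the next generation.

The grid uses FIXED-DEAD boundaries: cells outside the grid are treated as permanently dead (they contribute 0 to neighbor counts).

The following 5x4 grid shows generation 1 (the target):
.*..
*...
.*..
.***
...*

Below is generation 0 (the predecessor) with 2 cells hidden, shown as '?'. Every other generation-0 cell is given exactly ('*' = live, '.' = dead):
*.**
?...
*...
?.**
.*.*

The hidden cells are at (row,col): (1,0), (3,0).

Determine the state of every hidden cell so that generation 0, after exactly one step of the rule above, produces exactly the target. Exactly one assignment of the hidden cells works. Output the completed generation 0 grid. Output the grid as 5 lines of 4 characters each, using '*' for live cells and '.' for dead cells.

Answer: *.**
*...
*...
..**
.*.*

Derivation:
Hidden generation-0 cells (in order): (1,0), (3,0).
A hidden cell only influences target cells in its own 3x3 neighborhood. Try each of the 2^2 = 4 assignments, step the completed generation 0 forward once under B3/S23, and compare with the target:
  (1,0)=. (3,0)=. -> step gives (0,1)='.' but target has '*' -> reject
  (1,0)=. (3,0)=* -> step gives (0,1)='.' but target has '*' -> reject
  (1,0)=* (3,0)=. -> step reproduces the target at every cell -> ACCEPT
  (1,0)=* (3,0)=* -> step gives (2,0)='*' but target has '.' -> reject
Unique solution: (1,0)=live, (3,0)=dead.
Check: live-neighbor counts of every cell in the completed generation 0:
1311
2422
1322
2332
1142
Applying B3/S23 to generation 0 with these counts gives:
.*..
*...
.*..
.***
...*
which matches the target exactly.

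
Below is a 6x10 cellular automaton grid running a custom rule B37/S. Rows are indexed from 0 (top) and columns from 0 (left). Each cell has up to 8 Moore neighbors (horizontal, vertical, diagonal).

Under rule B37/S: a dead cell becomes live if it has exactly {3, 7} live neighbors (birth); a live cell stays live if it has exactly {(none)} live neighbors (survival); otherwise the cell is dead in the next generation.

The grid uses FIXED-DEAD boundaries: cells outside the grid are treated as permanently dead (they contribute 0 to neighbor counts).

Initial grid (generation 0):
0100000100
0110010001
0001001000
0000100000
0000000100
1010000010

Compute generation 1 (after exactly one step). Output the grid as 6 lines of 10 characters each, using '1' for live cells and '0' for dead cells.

Simulating step by step:
Generation 0 (given above): 13 live cells
Generation 1: 5 live cells
(generation 1 grid is the final answer)

Answer: 0010000000
0000001000
0010110000
0000000000
0000000000
0000000000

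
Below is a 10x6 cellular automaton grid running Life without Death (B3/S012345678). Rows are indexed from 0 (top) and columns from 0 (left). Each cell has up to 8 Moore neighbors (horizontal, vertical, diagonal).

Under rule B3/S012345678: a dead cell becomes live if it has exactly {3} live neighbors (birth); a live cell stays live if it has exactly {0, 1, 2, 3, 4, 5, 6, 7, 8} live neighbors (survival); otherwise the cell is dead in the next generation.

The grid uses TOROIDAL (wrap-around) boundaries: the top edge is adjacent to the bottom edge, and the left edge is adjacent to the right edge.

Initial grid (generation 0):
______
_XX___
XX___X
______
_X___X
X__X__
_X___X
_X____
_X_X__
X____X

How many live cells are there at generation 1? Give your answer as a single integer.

Simulating step by step:
Generation 0 (given above): 16 live cells
Generation 1: 28 live cells
XX____
_XX___
XXX__X
_X___X
XX___X
XXXXXX
_XX__X
_X____
_XXX__
X____X
Population at generation 1: 28

Answer: 28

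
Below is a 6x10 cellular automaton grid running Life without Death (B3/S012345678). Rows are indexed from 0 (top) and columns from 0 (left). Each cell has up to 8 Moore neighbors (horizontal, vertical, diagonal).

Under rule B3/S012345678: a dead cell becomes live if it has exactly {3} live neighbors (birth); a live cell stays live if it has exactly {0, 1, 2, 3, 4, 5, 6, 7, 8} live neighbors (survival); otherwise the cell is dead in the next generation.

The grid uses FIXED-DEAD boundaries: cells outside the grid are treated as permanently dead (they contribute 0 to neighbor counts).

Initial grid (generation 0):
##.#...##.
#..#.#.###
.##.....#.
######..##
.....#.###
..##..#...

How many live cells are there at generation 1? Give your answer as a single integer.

Simulating step by step:
Generation 0 (given above): 29 live cells
Generation 1: 40 live cells
#####.####
#..#######
.##..##.#.
#######.##
.....#.###
..##..###.
Population at generation 1: 40

Answer: 40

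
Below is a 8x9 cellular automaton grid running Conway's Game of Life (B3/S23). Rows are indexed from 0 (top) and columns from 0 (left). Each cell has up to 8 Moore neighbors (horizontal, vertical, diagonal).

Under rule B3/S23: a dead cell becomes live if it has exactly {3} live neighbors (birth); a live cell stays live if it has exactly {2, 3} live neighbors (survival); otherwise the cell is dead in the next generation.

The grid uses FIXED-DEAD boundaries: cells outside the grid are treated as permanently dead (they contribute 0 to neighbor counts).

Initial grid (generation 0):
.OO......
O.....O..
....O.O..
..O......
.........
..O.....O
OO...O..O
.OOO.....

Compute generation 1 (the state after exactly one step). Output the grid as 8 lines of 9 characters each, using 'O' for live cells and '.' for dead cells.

Answer: .O.......
.O...O...
.....O...
.........
.........
.O.......
O..O.....
OOO......

Derivation:
Simulating step by step:
Generation 0 (given above): 16 live cells
Generation 1: 10 live cells
(generation 1 grid is the final answer)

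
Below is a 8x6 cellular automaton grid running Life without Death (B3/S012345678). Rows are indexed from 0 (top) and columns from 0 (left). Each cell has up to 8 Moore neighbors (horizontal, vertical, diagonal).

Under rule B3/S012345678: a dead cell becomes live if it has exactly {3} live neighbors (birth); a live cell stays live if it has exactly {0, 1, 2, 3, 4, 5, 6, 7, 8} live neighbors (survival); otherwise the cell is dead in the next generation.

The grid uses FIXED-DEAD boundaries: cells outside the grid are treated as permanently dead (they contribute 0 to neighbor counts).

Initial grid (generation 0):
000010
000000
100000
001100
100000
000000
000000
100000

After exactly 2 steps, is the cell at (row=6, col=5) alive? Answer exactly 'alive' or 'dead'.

Answer: dead

Derivation:
Simulating step by step:
Generation 0 (given above): 6 live cells
Generation 1: 7 live cells
000010
000000
100000
011100
100000
000000
000000
100000
Generation 2: 12 live cells
000010
000000
111000
111100
111000
000000
000000
100000

Cell (6,5) at generation 2: 0 -> dead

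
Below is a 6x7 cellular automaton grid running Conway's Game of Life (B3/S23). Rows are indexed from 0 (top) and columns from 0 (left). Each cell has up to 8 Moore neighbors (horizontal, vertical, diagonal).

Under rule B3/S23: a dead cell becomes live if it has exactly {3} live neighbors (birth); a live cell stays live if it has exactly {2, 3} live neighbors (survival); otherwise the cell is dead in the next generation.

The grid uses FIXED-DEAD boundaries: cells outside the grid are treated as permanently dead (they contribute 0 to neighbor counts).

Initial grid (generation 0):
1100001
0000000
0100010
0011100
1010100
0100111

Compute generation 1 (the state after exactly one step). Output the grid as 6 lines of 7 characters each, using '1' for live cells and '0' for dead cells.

Answer: 0000000
1100000
0011100
0010110
0010000
0101110

Derivation:
Simulating step by step:
Generation 0 (given above): 15 live cells
Generation 1: 13 live cells
(generation 1 grid is the final answer)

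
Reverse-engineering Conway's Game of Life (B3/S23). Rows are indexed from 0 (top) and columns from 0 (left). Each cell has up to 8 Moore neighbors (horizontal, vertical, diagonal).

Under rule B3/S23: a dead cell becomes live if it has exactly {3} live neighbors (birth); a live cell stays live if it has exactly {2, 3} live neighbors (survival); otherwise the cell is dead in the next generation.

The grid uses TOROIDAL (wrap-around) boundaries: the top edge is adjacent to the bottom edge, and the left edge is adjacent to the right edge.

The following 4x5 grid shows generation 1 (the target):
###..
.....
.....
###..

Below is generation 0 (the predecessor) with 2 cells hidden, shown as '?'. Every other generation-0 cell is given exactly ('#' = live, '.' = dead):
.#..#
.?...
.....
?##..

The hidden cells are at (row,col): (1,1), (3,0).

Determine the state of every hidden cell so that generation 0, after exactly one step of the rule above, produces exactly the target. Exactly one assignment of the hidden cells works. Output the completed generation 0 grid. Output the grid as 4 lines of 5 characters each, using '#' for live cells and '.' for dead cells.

Answer: .#..#
.....
.....
.##..

Derivation:
Hidden generation-0 cells (in order): (1,1), (3,0).
A hidden cell only influences target cells in its own 3x3 neighborhood. Try each of the 2^2 = 4 assignments, step the completed generation 0 forward once under B3/S23, and compare with the target:
  (1,1)=. (3,0)=. -> step reproduces the target at every cell -> ACCEPT
  (1,1)=. (3,0)=# -> step gives (0,0)='.' but target has '#' -> reject
  (1,1)=# (3,0)=. -> step gives (0,0)='.' but target has '#' -> reject
  (1,1)=# (3,0)=# -> step gives (0,0)='.' but target has '#' -> reject
Unique solution: (1,1)=dead, (3,0)=dead.
Check: live-neighbor counts of every cell in the completed generation 0:
32320
21111
12210
32221
Applying B3/S23 to generation 0 with these counts gives:
###..
.....
.....
###..
which matches the target exactly.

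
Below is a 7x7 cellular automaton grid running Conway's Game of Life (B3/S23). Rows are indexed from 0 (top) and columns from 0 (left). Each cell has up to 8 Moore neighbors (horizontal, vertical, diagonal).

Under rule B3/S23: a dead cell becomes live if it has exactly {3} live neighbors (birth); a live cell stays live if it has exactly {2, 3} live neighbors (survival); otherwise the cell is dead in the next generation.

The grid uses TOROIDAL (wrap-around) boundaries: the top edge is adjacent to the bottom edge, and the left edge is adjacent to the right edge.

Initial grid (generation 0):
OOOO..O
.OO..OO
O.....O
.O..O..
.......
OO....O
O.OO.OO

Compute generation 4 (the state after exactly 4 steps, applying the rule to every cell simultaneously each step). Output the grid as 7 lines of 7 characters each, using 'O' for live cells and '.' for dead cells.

Simulating step by step:
Generation 0 (given above): 21 live cells
Generation 1: 12 live cells
.......
...O.O.
..O...O
O......
.O.....
.OO..O.
...OOO.
Generation 2: 16 live cells
...O.O.
.......
......O
OO.....
OOO....
.OOO.O.
..OOOO.
Generation 3: 14 live cells
..OO.O.
.......
O......
..O...O
...O..O
O....OO
.O...OO
Generation 4: 9 live cells
(generation 4 grid is the final answer)

Answer: ..O.OOO
.......
.......
O.....O
.......
....O..
.OO....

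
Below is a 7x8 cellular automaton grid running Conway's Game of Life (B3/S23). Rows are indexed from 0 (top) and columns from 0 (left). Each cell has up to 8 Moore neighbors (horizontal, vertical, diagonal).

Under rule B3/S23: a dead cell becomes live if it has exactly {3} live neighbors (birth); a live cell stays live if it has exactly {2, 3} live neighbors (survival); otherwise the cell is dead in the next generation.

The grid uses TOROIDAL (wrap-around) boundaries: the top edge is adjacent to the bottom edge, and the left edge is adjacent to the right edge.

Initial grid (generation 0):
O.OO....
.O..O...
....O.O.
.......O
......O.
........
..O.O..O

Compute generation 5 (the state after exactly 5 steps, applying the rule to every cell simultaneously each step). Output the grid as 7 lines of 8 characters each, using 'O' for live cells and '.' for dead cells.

Answer: .O...O..
....OOOO
...OOOOO
....O..O
...O..O.
.O....O.
O.......

Derivation:
Simulating step by step:
Generation 0 (given above): 12 live cells
Generation 1: 13 live cells
O.O.O...
.OO.OO..
.....O..
.....OOO
........
........
.OO.....
Generation 2: 13 live cells
O...OO..
.OO.OO..
........
.....OO.
......O.
........
.OOO....
Generation 3: 17 live cells
O....O..
.O.OOO..
....O.O.
.....OO.
.....OO.
..O.....
.OOOO...
Generation 4: 18 live cells
O....O..
...O..O.
...O..O.
....O..O
.....OO.
.OO.OO..
.OOOO...
Generation 5: 18 live cells
(generation 5 grid is the final answer)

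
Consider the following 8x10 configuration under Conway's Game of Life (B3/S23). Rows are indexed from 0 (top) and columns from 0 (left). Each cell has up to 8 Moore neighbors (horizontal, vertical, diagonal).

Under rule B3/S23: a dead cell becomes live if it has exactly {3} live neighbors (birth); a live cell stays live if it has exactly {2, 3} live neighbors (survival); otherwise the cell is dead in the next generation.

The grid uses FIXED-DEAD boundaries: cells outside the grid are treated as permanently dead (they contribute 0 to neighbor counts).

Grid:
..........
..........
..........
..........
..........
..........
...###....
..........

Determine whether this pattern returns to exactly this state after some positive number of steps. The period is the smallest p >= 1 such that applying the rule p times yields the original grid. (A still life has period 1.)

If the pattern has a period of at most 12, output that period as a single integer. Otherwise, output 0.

Simulating and comparing each generation to the original:
Gen 0 (original, given above): 3 live cells
Gen 1: 3 live cells, differs from original
Gen 2: 3 live cells, MATCHES original -> period = 2

Answer: 2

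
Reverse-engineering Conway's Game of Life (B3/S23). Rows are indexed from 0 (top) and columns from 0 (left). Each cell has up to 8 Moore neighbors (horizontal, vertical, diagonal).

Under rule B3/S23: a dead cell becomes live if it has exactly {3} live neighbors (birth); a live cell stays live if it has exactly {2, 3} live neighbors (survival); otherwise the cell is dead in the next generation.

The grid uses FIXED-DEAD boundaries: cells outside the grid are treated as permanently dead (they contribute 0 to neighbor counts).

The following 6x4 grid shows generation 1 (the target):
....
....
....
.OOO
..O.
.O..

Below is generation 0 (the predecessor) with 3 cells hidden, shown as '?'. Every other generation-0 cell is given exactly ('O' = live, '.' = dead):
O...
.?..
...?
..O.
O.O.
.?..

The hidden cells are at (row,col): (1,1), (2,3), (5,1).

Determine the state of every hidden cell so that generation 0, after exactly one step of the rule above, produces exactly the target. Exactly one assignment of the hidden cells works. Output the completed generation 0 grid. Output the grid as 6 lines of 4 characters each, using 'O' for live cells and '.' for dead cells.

Answer: O...
....
...O
..O.
O.O.
.O..

Derivation:
Hidden generation-0 cells (in order): (1,1), (2,3), (5,1).
A hidden cell only influences target cells in its own 3x3 neighborhood. Try each of the 2^3 = 8 assignments, step the completed generation 0 forward once under B3/S23, and compare with the target:
  (1,1)=. (2,3)=. (5,1)=. -> step gives (3,2)='.' but target has 'O' -> reject
  (1,1)=. (2,3)=. (5,1)=O -> step gives (3,2)='.' but target has 'O' -> reject
  (1,1)=. (2,3)=O (5,1)=. -> step gives (4,1)='O' but target has '.' -> reject
  (1,1)=. (2,3)=O (5,1)=O -> step reproduces the target at every cell -> ACCEPT
  (1,1)=O (2,3)=. (5,1)=. -> step gives (3,2)='.' but target has 'O' -> reject
  (1,1)=O (2,3)=. (5,1)=O -> step gives (3,2)='.' but target has 'O' -> reject
  (1,1)=O (2,3)=O (5,1)=. -> step gives (2,2)='O' but target has '.' -> reject
  (1,1)=O (2,3)=O (5,1)=O -> step gives (2,2)='O' but target has '.' -> reject
Unique solution: (1,1)=dead, (2,3)=live, (5,1)=live.
Check: live-neighbor counts of every cell in the completed generation 0:
0100
1111
0121
1323
1422
2221
Applying B3/S23 to generation 0 with these counts gives:
....
....
....
.OOO
..O.
.O..
which matches the target exactly.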